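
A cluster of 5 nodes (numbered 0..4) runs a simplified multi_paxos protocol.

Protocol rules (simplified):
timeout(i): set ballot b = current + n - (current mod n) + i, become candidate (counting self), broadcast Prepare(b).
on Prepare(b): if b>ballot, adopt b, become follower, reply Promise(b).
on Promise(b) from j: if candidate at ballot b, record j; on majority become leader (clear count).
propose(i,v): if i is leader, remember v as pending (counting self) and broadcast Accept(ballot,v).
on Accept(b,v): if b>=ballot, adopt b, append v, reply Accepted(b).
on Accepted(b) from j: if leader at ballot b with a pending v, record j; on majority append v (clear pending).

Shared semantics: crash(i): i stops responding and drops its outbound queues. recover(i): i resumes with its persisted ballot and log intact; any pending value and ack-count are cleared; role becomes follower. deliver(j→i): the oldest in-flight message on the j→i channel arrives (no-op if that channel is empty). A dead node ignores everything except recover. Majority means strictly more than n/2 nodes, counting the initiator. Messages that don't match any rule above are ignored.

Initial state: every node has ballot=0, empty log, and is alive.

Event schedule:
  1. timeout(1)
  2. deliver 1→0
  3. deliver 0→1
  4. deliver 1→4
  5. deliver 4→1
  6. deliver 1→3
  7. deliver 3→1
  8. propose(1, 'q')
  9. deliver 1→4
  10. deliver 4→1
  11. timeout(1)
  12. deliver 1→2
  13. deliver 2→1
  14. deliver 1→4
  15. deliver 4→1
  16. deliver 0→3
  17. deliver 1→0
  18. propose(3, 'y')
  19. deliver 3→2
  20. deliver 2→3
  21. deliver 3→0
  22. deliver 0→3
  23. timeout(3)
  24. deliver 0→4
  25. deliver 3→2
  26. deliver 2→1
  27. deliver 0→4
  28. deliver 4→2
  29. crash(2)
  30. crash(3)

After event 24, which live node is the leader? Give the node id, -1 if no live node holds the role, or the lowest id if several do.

e1 timeout(1): 1[cand,b=6,-]
e2 deliver 1→0: 0[foll,b=6,-]
e3 deliver 0→1: ·
e4 deliver 1→4: 4[foll,b=6,-]
e5 deliver 4→1: 1[lead,b=6,-]
e6 deliver 1→3: 3[foll,b=6,-]
e7 deliver 3→1: ·
e8 propose(1,'q'): ·
e9 deliver 1→4: 4[foll,b=6,q]
e10 deliver 4→1: ·
e11 timeout(1): 1[cand,b=11,-]
e12 deliver 1→2: 2[foll,b=6,-]
e13 deliver 2→1: ·
e14 deliver 1→4: 4[foll,b=11,q]
e15 deliver 4→1: ·
e16 deliver 0→3: ·
e17 deliver 1→0: 0[foll,b=6,q]
e18 propose(3,'y'): ·
e19 deliver 3→2: ·
e20 deliver 2→3: ·
e21 deliver 3→0: ·
e22 deliver 0→3: ·
e23 timeout(3): 3[cand,b=13,-]
e24 deliver 0→4: ·

-1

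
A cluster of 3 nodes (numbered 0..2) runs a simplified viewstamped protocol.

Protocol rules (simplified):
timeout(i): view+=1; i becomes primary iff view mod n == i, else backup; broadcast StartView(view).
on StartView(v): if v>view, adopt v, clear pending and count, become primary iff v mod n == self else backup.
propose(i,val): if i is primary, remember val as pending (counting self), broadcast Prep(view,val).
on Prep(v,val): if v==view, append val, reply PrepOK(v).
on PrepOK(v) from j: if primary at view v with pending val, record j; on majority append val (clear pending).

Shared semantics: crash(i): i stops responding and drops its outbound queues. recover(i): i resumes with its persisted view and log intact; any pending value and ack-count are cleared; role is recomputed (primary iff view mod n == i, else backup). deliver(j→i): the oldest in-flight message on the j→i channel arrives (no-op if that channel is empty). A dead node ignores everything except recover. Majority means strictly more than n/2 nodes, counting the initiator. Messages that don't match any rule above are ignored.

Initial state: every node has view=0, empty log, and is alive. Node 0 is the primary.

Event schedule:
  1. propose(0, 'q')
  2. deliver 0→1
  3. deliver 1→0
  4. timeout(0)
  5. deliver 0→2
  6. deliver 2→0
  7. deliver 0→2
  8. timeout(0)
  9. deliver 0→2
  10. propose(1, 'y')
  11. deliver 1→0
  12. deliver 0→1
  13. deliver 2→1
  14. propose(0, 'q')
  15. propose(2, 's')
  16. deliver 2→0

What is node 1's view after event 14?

1

1. propose(0,'q'):  nop
2. deliver 0→1:  <1:back v0 q>
3. deliver 1→0:  <0:prim v0 q>
4. timeout(0):  <0:back v1 q>
5. deliver 0→2:  <2:back v0 q>
6. deliver 2→0:  nop
7. deliver 0→2:  <2:back v1 q>
8. timeout(0):  <0:back v2 q>
9. deliver 0→2:  <2:prim v2 q>
10. propose(1,'y'):  nop
11. deliver 1→0:  nop
12. deliver 0→1:  <1:prim v1 q>
13. deliver 2→1:  nop
14. propose(0,'q'):  nop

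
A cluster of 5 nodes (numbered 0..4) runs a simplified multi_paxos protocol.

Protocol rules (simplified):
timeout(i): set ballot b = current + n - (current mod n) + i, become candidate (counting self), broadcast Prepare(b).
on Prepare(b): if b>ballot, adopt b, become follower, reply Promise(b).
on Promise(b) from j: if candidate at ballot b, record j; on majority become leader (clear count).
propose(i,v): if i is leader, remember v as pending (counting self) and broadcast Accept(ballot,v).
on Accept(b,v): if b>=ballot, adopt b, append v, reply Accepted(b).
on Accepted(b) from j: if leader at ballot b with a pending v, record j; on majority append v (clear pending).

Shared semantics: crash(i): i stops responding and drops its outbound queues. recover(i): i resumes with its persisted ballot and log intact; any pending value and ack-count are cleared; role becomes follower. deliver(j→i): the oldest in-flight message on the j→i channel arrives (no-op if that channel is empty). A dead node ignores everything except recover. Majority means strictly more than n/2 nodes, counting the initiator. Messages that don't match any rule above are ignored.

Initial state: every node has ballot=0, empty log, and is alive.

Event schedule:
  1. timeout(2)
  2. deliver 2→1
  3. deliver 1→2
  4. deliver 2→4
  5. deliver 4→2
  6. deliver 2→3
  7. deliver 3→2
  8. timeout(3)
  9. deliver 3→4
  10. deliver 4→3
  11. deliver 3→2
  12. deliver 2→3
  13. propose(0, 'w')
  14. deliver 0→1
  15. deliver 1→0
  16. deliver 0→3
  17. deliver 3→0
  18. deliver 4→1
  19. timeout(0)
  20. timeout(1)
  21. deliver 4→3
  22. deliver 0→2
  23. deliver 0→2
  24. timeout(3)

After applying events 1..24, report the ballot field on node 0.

step 1 timeout(2): 2={cand,b=7,log=-}
step 2 deliver 2→1: 1={foll,b=7,log=-}
step 3 deliver 1→2: —
step 4 deliver 2→4: 4={foll,b=7,log=-}
step 5 deliver 4→2: 2={lead,b=7,log=-}
step 6 deliver 2→3: 3={foll,b=7,log=-}
step 7 deliver 3→2: —
step 8 timeout(3): 3={cand,b=13,log=-}
step 9 deliver 3→4: 4={foll,b=13,log=-}
step 10 deliver 4→3: —
step 11 deliver 3→2: 2={foll,b=13,log=-}
step 12 deliver 2→3: 3={lead,b=13,log=-}
step 13 propose(0,'w'): —
step 14 deliver 0→1: —
step 15 deliver 1→0: —
step 16 deliver 0→3: —
step 17 deliver 3→0: 0={foll,b=13,log=-}
step 18 deliver 4→1: —
step 19 timeout(0): 0={cand,b=15,log=-}
step 20 timeout(1): 1={cand,b=11,log=-}
step 21 deliver 4→3: —
step 22 deliver 0→2: 2={foll,b=15,log=-}
step 23 deliver 0→2: —
step 24 timeout(3): 3={cand,b=18,log=-}

15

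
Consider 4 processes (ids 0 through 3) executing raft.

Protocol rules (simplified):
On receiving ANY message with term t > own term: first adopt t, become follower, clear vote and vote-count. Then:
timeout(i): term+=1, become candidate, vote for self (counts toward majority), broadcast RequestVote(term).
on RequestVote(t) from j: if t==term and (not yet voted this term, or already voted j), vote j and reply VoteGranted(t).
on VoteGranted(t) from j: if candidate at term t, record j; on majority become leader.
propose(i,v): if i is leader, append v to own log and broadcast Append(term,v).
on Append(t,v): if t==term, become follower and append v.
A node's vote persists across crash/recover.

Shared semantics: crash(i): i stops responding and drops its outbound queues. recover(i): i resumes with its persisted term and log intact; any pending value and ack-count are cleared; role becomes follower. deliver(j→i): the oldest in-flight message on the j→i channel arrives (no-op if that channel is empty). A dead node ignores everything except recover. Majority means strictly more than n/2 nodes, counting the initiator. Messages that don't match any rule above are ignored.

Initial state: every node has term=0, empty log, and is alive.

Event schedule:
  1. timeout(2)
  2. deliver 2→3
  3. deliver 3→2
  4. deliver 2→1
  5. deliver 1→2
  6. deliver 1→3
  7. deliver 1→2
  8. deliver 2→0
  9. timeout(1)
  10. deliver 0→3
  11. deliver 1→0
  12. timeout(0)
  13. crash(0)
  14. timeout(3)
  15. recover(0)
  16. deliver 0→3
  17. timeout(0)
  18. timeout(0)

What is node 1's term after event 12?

2

after 1 — timeout(2): n2:cand/t1/[-]
after 2 — deliver 2→3: n3:foll/t1/[-]
after 3 — deliver 3→2: ·
after 4 — deliver 2→1: n1:foll/t1/[-]
after 5 — deliver 1→2: n2:lead/t1/[-]
after 6 — deliver 1→3: ·
after 7 — deliver 1→2: ·
after 8 — deliver 2→0: n0:foll/t1/[-]
after 9 — timeout(1): n1:cand/t2/[-]
after 10 — deliver 0→3: ·
after 11 — deliver 1→0: n0:foll/t2/[-]
after 12 — timeout(0): n0:cand/t3/[-]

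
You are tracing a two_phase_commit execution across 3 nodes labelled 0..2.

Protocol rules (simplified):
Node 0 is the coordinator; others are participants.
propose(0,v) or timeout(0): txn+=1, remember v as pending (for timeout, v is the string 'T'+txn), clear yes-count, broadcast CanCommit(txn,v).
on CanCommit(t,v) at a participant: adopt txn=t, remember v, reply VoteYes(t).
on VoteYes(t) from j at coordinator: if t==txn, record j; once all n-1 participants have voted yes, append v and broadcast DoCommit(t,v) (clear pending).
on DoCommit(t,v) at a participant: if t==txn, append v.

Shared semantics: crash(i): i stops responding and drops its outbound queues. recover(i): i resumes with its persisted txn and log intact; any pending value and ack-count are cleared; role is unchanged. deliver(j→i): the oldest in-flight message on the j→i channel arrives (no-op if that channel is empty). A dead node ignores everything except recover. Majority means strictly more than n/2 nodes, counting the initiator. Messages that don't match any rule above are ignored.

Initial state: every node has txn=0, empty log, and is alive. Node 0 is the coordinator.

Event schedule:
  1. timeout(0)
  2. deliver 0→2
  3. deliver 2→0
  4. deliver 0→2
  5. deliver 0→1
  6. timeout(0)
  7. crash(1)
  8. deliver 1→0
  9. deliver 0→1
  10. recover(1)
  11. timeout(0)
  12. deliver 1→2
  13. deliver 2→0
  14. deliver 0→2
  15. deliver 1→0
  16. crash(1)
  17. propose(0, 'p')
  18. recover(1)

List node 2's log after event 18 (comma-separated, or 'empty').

empty

step 1 timeout(0): 0={coor,t=1,log=-}
step 2 deliver 0→2: 2={part,t=1,log=-}
step 3 deliver 2→0: —
step 4 deliver 0→2: —
step 5 deliver 0→1: 1={part,t=1,log=-}
step 6 timeout(0): 0={coor,t=2,log=-}
step 7 crash(1): 1={✗part,t=1,log=-}
step 8 deliver 1→0: —
step 9 deliver 0→1: —
step 10 recover(1): 1={part,t=1,log=-}
step 11 timeout(0): 0={coor,t=3,log=-}
step 12 deliver 1→2: —
step 13 deliver 2→0: —
step 14 deliver 0→2: 2={part,t=2,log=-}
step 15 deliver 1→0: —
step 16 crash(1): 1={✗part,t=1,log=-}
step 17 propose(0,'p'): 0={coor,t=4,log=-}
step 18 recover(1): 1={part,t=1,log=-}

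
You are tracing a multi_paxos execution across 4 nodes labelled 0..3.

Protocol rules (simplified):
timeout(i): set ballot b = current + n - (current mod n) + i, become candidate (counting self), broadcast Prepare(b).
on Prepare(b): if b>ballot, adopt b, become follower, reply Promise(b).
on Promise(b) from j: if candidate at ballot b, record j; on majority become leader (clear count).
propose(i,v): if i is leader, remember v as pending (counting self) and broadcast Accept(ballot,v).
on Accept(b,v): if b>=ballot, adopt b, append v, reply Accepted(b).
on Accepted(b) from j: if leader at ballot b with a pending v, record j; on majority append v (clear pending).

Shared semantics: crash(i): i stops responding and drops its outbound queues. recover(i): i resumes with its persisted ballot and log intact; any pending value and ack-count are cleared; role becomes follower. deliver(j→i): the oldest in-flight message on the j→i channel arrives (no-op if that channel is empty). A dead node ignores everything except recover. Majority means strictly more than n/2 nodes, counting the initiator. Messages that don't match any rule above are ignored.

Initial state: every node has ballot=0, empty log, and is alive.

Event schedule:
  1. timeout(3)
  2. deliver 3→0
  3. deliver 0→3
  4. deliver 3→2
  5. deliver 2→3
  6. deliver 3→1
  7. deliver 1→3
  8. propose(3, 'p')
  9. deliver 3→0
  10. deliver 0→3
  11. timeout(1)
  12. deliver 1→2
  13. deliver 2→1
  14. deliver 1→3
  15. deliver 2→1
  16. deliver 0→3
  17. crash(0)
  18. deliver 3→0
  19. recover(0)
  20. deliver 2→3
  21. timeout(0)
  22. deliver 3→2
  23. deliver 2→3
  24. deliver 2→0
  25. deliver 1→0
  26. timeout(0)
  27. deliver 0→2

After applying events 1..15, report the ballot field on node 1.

9

1. timeout(3):  <3:cand b7 ->
2. deliver 3→0:  <0:foll b7 ->
3. deliver 0→3:  nop
4. deliver 3→2:  <2:foll b7 ->
5. deliver 2→3:  <3:lead b7 ->
6. deliver 3→1:  <1:foll b7 ->
7. deliver 1→3:  nop
8. propose(3,'p'):  nop
9. deliver 3→0:  <0:foll b7 p>
10. deliver 0→3:  nop
11. timeout(1):  <1:cand b9 ->
12. deliver 1→2:  <2:foll b9 ->
13. deliver 2→1:  nop
14. deliver 1→3:  <3:foll b9 ->
15. deliver 2→1:  nop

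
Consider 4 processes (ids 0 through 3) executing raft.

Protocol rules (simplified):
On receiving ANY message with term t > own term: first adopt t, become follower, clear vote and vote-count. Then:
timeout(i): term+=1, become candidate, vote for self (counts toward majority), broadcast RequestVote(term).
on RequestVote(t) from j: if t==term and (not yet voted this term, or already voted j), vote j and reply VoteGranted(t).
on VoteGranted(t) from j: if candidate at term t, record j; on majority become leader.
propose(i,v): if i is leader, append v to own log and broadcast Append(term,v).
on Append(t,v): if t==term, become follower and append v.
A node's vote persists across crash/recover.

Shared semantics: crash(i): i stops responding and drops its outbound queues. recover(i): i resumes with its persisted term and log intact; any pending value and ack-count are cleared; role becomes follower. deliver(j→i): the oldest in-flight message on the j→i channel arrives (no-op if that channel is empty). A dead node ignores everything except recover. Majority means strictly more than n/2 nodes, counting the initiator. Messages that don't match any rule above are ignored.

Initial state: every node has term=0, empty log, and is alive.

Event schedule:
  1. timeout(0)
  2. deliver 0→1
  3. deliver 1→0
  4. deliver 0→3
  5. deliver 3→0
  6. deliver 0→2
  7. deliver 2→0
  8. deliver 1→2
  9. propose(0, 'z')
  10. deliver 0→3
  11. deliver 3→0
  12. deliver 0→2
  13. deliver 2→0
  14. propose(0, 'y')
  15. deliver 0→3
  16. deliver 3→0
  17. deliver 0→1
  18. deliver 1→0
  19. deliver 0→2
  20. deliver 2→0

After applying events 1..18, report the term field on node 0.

e1 timeout(0): 0[cand,t=1,-]
e2 deliver 0→1: 1[foll,t=1,-]
e3 deliver 1→0: ·
e4 deliver 0→3: 3[foll,t=1,-]
e5 deliver 3→0: 0[lead,t=1,-]
e6 deliver 0→2: 2[foll,t=1,-]
e7 deliver 2→0: ·
e8 deliver 1→2: ·
e9 propose(0,'z'): 0[lead,t=1,z]
e10 deliver 0→3: 3[foll,t=1,z]
e11 deliver 3→0: ·
e12 deliver 0→2: 2[foll,t=1,z]
e13 deliver 2→0: ·
e14 propose(0,'y'): 0[lead,t=1,z,y]
e15 deliver 0→3: 3[foll,t=1,z,y]
e16 deliver 3→0: ·
e17 deliver 0→1: 1[foll,t=1,z]
e18 deliver 1→0: ·

1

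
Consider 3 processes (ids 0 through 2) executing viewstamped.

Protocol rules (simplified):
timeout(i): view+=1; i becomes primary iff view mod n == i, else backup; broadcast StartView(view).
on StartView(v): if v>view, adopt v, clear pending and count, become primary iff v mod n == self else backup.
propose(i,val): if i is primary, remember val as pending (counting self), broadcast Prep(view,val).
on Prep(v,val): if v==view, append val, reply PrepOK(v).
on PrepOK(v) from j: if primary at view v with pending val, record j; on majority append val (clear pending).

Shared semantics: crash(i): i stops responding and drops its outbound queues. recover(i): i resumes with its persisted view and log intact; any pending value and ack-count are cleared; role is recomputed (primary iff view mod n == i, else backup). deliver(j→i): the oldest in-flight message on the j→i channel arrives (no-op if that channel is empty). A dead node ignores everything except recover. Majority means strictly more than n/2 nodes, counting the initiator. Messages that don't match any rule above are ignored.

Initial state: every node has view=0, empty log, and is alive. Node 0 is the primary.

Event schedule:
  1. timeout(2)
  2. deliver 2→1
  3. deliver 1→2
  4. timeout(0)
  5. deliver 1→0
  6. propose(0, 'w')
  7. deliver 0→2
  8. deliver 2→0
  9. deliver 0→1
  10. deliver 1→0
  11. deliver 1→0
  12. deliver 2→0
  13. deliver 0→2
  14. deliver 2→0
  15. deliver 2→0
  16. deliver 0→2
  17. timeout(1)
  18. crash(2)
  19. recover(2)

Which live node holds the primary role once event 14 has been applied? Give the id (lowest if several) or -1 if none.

after 1 — timeout(2): n2:back/v1/[-]
after 2 — deliver 2→1: n1:prim/v1/[-]
after 3 — deliver 1→2: ·
after 4 — timeout(0): n0:back/v1/[-]
after 5 — deliver 1→0: ·
after 6 — propose(0,'w'): ·
after 7 — deliver 0→2: ·
after 8 — deliver 2→0: ·
after 9 — deliver 0→1: ·
after 10 — deliver 1→0: ·
after 11 — deliver 1→0: ·
after 12 — deliver 2→0: ·
after 13 — deliver 0→2: ·
after 14 — deliver 2→0: ·

1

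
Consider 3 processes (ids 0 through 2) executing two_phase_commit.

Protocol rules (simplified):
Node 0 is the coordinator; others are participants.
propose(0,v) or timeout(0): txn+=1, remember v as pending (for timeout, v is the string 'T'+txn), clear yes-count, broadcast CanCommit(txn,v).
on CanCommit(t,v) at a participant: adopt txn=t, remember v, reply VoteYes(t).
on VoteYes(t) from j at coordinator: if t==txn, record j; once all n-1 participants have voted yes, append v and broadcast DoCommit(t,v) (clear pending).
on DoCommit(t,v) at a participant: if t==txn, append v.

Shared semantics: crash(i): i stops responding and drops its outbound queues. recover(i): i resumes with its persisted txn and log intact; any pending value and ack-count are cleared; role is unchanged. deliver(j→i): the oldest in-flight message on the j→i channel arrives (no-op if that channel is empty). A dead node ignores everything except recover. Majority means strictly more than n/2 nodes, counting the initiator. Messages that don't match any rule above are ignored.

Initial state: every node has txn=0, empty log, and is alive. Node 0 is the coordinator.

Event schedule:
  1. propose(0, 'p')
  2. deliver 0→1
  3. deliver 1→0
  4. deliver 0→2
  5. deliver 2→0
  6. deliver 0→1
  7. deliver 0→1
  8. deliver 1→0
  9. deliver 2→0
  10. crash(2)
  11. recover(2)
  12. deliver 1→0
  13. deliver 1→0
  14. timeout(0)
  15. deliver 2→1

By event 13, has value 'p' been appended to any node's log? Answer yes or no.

yes

step 1 propose(0,'p'): 0={coor,t=1,log=-}
step 2 deliver 0→1: 1={part,t=1,log=-}
step 3 deliver 1→0: —
step 4 deliver 0→2: 2={part,t=1,log=-}
step 5 deliver 2→0: 0={coor,t=1,log=p}
step 6 deliver 0→1: 1={part,t=1,log=p}
step 7 deliver 0→1: —
step 8 deliver 1→0: —
step 9 deliver 2→0: —
step 10 crash(2): 2={✗part,t=1,log=-}
step 11 recover(2): 2={part,t=1,log=-}
step 12 deliver 1→0: —
step 13 deliver 1→0: —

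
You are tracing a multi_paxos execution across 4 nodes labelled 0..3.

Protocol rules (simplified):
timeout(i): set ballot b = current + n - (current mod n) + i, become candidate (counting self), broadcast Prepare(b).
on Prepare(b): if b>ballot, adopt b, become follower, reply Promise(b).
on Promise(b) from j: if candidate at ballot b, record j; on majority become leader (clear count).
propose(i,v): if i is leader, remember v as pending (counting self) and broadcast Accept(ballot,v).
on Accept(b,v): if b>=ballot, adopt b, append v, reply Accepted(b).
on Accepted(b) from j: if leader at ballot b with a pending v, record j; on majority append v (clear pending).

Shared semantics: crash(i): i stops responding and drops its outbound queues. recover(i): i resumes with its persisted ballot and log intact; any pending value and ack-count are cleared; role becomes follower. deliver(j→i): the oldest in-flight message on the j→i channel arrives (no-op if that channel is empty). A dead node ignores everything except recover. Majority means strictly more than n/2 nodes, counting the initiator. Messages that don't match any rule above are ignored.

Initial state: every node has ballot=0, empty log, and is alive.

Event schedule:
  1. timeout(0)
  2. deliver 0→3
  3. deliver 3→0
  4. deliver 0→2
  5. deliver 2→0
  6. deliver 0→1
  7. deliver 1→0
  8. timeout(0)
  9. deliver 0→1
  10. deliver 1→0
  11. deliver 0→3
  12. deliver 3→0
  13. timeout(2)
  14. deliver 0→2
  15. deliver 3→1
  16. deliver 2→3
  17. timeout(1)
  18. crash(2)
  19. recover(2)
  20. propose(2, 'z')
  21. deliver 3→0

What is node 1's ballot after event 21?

13

after 1 — timeout(0): n0:cand/b4/[-]
after 2 — deliver 0→3: n3:foll/b4/[-]
after 3 — deliver 3→0: ·
after 4 — deliver 0→2: n2:foll/b4/[-]
after 5 — deliver 2→0: n0:lead/b4/[-]
after 6 — deliver 0→1: n1:foll/b4/[-]
after 7 — deliver 1→0: ·
after 8 — timeout(0): n0:cand/b8/[-]
after 9 — deliver 0→1: n1:foll/b8/[-]
after 10 — deliver 1→0: ·
after 11 — deliver 0→3: n3:foll/b8/[-]
after 12 — deliver 3→0: n0:lead/b8/[-]
after 13 — timeout(2): n2:cand/b10/[-]
after 14 — deliver 0→2: ·
after 15 — deliver 3→1: ·
after 16 — deliver 2→3: n3:foll/b10/[-]
after 17 — timeout(1): n1:cand/b13/[-]
after 18 — crash(2): n2:✗cand/b10/[-]
after 19 — recover(2): n2:foll/b10/[-]
after 20 — propose(2,'z'): ·
after 21 — deliver 3→0: ·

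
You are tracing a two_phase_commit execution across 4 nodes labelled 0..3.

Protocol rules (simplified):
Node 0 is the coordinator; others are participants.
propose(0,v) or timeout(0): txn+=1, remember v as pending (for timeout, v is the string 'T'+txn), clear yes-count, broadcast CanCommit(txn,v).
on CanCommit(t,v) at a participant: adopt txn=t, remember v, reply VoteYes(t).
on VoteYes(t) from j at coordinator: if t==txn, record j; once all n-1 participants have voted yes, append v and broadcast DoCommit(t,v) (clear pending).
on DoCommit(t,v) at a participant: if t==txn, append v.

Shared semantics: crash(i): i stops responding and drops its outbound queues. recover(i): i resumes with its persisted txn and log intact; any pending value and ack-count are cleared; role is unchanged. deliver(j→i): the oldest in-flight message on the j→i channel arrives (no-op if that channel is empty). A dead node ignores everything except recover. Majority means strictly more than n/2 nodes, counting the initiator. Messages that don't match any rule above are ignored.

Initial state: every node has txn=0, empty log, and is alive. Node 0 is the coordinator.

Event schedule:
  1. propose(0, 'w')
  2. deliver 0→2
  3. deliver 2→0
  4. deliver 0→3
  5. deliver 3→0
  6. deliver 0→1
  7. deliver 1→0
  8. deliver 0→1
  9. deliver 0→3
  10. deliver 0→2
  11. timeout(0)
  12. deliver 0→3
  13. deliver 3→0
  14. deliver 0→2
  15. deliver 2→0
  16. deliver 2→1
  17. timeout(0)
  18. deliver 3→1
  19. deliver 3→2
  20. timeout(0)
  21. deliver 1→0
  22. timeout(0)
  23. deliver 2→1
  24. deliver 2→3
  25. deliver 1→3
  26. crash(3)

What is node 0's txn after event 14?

2

[1] propose(0,'w') → N0(coor t1 [-])
[2] deliver 0→2 → N2(part t1 [-])
[3] deliver 2→0 → ∅
[4] deliver 0→3 → N3(part t1 [-])
[5] deliver 3→0 → ∅
[6] deliver 0→1 → N1(part t1 [-])
[7] deliver 1→0 → N0(coor t1 [w])
[8] deliver 0→1 → N1(part t1 [w])
[9] deliver 0→3 → N3(part t1 [w])
[10] deliver 0→2 → N2(part t1 [w])
[11] timeout(0) → N0(coor t2 [w])
[12] deliver 0→3 → N3(part t2 [w])
[13] deliver 3→0 → ∅
[14] deliver 0→2 → N2(part t2 [w])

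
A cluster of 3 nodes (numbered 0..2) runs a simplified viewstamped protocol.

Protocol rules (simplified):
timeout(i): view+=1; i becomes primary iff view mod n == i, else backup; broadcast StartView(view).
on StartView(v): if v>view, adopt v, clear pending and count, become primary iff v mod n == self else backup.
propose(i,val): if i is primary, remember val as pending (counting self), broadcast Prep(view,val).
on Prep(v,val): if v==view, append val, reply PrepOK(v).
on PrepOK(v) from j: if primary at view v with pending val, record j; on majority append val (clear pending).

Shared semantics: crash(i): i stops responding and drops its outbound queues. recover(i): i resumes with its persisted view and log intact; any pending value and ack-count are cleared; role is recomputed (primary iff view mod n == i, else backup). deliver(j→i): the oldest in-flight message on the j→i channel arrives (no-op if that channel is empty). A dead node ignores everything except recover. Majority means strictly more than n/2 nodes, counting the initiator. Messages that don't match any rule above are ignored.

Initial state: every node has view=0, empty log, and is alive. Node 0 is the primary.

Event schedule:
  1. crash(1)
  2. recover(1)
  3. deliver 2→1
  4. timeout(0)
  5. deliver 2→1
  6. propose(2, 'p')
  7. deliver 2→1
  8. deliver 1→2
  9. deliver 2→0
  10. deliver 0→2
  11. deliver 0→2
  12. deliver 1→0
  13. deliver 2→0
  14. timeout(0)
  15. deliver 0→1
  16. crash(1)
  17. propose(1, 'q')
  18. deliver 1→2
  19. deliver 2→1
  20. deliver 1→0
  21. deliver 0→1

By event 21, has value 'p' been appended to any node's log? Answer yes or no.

no

step 1 crash(1): 1={✗back,v=0,log=-}
step 2 recover(1): 1={back,v=0,log=-}
step 3 deliver 2→1: —
step 4 timeout(0): 0={back,v=1,log=-}
step 5 deliver 2→1: —
step 6 propose(2,'p'): —
step 7 deliver 2→1: —
step 8 deliver 1→2: —
step 9 deliver 2→0: —
step 10 deliver 0→2: 2={back,v=1,log=-}
step 11 deliver 0→2: —
step 12 deliver 1→0: —
step 13 deliver 2→0: —
step 14 timeout(0): 0={back,v=2,log=-}
step 15 deliver 0→1: 1={prim,v=1,log=-}
step 16 crash(1): 1={✗prim,v=1,log=-}
step 17 propose(1,'q'): —
step 18 deliver 1→2: —
step 19 deliver 2→1: —
step 20 deliver 1→0: —
step 21 deliver 0→1: —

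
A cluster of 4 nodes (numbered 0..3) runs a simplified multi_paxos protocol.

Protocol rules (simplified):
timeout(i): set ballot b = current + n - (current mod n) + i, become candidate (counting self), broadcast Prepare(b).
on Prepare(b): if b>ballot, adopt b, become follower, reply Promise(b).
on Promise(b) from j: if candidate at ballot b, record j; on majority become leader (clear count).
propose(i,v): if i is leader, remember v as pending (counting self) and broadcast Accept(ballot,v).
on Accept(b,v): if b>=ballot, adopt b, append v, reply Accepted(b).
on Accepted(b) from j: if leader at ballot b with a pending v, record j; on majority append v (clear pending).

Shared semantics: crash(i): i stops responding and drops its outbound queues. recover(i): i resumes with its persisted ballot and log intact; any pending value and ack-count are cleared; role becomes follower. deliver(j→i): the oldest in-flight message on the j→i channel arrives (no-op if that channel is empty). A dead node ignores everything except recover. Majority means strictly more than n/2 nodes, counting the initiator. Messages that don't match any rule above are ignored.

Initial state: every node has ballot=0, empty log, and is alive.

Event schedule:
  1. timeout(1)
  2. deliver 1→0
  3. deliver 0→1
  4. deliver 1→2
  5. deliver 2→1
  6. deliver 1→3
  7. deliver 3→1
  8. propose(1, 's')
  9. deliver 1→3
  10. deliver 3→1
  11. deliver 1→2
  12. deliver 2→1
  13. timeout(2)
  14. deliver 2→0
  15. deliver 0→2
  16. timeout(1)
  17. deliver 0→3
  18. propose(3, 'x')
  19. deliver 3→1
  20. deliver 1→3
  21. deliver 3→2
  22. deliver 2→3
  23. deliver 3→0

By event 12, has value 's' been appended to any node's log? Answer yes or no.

yes

[1] timeout(1) → N1(cand b5 [-])
[2] deliver 1→0 → N0(foll b5 [-])
[3] deliver 0→1 → ∅
[4] deliver 1→2 → N2(foll b5 [-])
[5] deliver 2→1 → N1(lead b5 [-])
[6] deliver 1→3 → N3(foll b5 [-])
[7] deliver 3→1 → ∅
[8] propose(1,'s') → ∅
[9] deliver 1→3 → N3(foll b5 [s])
[10] deliver 3→1 → ∅
[11] deliver 1→2 → N2(foll b5 [s])
[12] deliver 2→1 → N1(lead b5 [s])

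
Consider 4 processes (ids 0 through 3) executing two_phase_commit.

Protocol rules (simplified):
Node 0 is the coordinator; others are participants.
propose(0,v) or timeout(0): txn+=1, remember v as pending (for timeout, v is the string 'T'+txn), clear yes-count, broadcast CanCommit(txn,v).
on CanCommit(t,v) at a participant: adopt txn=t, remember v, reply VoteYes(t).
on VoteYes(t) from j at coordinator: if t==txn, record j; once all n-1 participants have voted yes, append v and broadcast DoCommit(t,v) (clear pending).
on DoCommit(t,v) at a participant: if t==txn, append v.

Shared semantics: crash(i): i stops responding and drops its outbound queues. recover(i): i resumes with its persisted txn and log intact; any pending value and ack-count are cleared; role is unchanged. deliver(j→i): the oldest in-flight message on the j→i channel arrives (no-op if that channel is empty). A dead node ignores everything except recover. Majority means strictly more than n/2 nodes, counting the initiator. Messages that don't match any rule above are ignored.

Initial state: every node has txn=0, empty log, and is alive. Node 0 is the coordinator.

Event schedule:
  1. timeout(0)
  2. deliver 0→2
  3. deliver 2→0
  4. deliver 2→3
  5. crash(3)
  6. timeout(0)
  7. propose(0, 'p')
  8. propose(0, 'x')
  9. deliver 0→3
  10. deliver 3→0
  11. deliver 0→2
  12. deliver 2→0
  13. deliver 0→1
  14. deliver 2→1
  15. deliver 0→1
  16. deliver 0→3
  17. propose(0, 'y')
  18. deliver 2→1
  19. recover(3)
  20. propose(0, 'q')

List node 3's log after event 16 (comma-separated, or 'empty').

empty

after 1 — timeout(0): n0:coor/t1/[-]
after 2 — deliver 0→2: n2:part/t1/[-]
after 3 — deliver 2→0: ·
after 4 — deliver 2→3: ·
after 5 — crash(3): n3:✗part/t0/[-]
after 6 — timeout(0): n0:coor/t2/[-]
after 7 — propose(0,'p'): n0:coor/t3/[-]
after 8 — propose(0,'x'): n0:coor/t4/[-]
after 9 — deliver 0→3: ·
after 10 — deliver 3→0: ·
after 11 — deliver 0→2: n2:part/t2/[-]
after 12 — deliver 2→0: ·
after 13 — deliver 0→1: n1:part/t1/[-]
after 14 — deliver 2→1: ·
after 15 — deliver 0→1: n1:part/t2/[-]
after 16 — deliver 0→3: ·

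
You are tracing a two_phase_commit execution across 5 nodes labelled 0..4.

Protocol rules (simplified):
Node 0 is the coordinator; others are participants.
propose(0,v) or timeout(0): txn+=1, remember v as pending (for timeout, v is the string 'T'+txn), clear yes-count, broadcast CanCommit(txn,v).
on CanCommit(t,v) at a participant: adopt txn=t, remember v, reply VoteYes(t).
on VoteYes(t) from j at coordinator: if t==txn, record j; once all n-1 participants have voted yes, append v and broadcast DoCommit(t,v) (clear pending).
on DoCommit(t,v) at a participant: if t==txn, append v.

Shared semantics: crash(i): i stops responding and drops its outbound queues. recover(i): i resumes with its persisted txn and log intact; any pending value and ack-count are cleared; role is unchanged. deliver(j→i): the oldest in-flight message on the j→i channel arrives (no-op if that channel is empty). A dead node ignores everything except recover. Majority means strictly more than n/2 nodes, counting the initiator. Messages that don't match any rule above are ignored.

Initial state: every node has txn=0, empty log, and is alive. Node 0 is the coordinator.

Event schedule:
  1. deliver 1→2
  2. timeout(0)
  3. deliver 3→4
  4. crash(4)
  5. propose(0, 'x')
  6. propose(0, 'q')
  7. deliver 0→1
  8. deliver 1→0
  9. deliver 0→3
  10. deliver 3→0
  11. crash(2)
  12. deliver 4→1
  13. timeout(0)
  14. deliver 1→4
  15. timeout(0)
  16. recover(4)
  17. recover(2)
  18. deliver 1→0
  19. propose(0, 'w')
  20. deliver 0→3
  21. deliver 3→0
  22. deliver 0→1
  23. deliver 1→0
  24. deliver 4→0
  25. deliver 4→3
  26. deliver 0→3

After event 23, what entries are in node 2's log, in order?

empty

step 1 deliver 1→2: —
step 2 timeout(0): 0={coor,t=1,log=-}
step 3 deliver 3→4: —
step 4 crash(4): 4={✗part,t=0,log=-}
step 5 propose(0,'x'): 0={coor,t=2,log=-}
step 6 propose(0,'q'): 0={coor,t=3,log=-}
step 7 deliver 0→1: 1={part,t=1,log=-}
step 8 deliver 1→0: —
step 9 deliver 0→3: 3={part,t=1,log=-}
step 10 deliver 3→0: —
step 11 crash(2): 2={✗part,t=0,log=-}
step 12 deliver 4→1: —
step 13 timeout(0): 0={coor,t=4,log=-}
step 14 deliver 1→4: —
step 15 timeout(0): 0={coor,t=5,log=-}
step 16 recover(4): 4={part,t=0,log=-}
step 17 recover(2): 2={part,t=0,log=-}
step 18 deliver 1→0: —
step 19 propose(0,'w'): 0={coor,t=6,log=-}
step 20 deliver 0→3: 3={part,t=2,log=-}
step 21 deliver 3→0: —
step 22 deliver 0→1: 1={part,t=2,log=-}
step 23 deliver 1→0: —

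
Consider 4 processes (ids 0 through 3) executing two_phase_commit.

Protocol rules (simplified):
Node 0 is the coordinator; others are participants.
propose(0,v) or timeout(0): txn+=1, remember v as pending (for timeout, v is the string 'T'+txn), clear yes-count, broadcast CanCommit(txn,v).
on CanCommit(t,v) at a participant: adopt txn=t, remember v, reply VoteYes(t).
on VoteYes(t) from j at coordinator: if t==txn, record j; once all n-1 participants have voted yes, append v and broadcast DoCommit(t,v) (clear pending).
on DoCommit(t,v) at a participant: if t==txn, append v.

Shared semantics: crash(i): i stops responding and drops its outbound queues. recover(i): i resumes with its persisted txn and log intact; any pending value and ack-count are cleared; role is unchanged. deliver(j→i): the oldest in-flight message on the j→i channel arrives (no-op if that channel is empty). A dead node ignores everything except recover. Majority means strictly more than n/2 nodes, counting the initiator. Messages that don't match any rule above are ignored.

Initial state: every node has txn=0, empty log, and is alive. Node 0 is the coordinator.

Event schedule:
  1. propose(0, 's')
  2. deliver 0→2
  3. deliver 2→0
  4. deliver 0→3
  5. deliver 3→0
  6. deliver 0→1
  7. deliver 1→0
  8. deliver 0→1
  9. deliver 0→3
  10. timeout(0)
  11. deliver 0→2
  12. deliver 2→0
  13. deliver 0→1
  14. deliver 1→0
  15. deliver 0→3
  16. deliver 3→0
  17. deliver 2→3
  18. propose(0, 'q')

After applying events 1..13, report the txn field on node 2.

1

e1 propose(0,'s'): 0[coor,t=1,-]
e2 deliver 0→2: 2[part,t=1,-]
e3 deliver 2→0: ·
e4 deliver 0→3: 3[part,t=1,-]
e5 deliver 3→0: ·
e6 deliver 0→1: 1[part,t=1,-]
e7 deliver 1→0: 0[coor,t=1,s]
e8 deliver 0→1: 1[part,t=1,s]
e9 deliver 0→3: 3[part,t=1,s]
e10 timeout(0): 0[coor,t=2,s]
e11 deliver 0→2: 2[part,t=1,s]
e12 deliver 2→0: ·
e13 deliver 0→1: 1[part,t=2,s]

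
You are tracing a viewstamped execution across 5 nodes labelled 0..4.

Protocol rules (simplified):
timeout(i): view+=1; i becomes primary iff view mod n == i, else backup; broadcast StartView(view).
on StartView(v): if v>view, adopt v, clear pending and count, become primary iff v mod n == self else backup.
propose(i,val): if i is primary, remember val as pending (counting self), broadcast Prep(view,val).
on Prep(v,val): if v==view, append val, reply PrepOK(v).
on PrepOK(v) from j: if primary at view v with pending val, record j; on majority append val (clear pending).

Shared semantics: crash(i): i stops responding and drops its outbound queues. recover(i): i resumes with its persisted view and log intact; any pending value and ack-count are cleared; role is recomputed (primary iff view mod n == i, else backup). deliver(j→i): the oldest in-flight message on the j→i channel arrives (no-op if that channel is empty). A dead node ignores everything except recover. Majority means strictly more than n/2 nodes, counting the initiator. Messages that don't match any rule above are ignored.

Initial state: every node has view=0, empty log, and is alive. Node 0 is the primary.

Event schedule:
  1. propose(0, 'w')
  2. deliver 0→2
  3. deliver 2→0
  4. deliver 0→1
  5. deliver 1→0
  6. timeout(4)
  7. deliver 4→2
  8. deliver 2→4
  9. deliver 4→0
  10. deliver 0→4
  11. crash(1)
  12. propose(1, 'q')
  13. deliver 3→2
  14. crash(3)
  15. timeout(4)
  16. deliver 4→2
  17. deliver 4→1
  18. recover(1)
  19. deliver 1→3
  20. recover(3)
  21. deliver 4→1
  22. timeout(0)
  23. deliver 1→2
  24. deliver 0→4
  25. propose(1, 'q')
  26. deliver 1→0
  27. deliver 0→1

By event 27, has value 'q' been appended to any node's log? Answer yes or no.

1. propose(0,'w'):  nop
2. deliver 0→2:  <2:back v0 w>
3. deliver 2→0:  nop
4. deliver 0→1:  <1:back v0 w>
5. deliver 1→0:  <0:prim v0 w>
6. timeout(4):  <4:back v1 ->
7. deliver 4→2:  <2:back v1 w>
8. deliver 2→4:  nop
9. deliver 4→0:  <0:back v1 w>
10. deliver 0→4:  nop
11. crash(1):  <1:✗back v0 w>
12. propose(1,'q'):  nop
13. deliver 3→2:  nop
14. crash(3):  <3:✗back v0 ->
15. timeout(4):  <4:back v2 ->
16. deliver 4→2:  <2:prim v2 w>
17. deliver 4→1:  nop
18. recover(1):  <1:back v0 w>
19. deliver 1→3:  nop
20. recover(3):  <3:back v0 ->
21. deliver 4→1:  <1:prim v1 w>
22. timeout(0):  <0:back v2 w>
23. deliver 1→2:  nop
24. deliver 0→4:  nop
25. propose(1,'q'):  nop
26. deliver 1→0:  nop
27. deliver 0→1:  <1:back v2 w>

no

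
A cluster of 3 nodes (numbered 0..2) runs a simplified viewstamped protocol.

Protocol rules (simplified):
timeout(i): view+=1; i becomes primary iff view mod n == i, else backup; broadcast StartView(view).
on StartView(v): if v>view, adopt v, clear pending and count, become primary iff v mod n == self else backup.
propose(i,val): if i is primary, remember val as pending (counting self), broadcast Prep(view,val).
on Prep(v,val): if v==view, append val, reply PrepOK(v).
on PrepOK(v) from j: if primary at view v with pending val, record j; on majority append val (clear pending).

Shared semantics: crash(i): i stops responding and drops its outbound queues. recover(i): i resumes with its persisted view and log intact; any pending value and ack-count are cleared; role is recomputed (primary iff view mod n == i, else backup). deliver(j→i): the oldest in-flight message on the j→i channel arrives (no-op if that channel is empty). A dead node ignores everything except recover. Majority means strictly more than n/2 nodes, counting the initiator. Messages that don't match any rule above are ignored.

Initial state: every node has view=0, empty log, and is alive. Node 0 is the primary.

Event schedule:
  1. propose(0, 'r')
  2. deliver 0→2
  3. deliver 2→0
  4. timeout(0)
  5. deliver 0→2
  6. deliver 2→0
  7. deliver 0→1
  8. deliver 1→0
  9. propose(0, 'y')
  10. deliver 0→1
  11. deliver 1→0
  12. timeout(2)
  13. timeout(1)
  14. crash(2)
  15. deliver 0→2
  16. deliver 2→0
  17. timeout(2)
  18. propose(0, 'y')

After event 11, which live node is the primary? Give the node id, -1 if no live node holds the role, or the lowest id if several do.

1

1. propose(0,'r'):  nop
2. deliver 0→2:  <2:back v0 r>
3. deliver 2→0:  <0:prim v0 r>
4. timeout(0):  <0:back v1 r>
5. deliver 0→2:  <2:back v1 r>
6. deliver 2→0:  nop
7. deliver 0→1:  <1:back v0 r>
8. deliver 1→0:  nop
9. propose(0,'y'):  nop
10. deliver 0→1:  <1:prim v1 r>
11. deliver 1→0:  nop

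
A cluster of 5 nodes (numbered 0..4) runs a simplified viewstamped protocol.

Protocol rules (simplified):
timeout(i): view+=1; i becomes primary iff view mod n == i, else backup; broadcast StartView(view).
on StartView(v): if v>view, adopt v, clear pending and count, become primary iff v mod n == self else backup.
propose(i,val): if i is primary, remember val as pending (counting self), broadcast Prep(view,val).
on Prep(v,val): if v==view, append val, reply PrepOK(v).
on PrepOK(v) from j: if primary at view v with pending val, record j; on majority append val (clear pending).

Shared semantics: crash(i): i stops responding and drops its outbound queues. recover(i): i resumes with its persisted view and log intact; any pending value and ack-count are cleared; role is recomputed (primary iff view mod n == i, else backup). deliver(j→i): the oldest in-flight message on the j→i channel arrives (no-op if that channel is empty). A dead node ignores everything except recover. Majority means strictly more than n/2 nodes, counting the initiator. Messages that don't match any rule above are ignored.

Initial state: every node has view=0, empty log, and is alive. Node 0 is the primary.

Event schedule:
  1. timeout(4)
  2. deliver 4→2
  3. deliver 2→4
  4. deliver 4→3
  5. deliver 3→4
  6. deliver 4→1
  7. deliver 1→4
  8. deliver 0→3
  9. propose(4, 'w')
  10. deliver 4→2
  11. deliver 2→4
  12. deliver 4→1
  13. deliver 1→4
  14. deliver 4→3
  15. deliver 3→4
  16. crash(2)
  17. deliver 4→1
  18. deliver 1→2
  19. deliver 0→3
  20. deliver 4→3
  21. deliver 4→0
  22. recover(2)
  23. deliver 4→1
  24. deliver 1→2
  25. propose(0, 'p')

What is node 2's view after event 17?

e1 timeout(4): 4[back,v=1,-]
e2 deliver 4→2: 2[back,v=1,-]
e3 deliver 2→4: ·
e4 deliver 4→3: 3[back,v=1,-]
e5 deliver 3→4: ·
e6 deliver 4→1: 1[prim,v=1,-]
e7 deliver 1→4: ·
e8 deliver 0→3: ·
e9 propose(4,'w'): ·
e10 deliver 4→2: ·
e11 deliver 2→4: ·
e12 deliver 4→1: ·
e13 deliver 1→4: ·
e14 deliver 4→3: ·
e15 deliver 3→4: ·
e16 crash(2): 2[✗back,v=1,-]
e17 deliver 4→1: ·

1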